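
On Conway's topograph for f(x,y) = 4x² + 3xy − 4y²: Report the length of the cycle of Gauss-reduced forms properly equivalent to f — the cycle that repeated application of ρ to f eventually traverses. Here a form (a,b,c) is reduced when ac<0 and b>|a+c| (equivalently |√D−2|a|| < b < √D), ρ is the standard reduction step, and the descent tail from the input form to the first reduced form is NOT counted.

D = 73, ⌊√D⌋ = 8
river: ρ → (-4,5,3)
river: ρ → (3,7,-2)
river: ρ → (-2,5,6)
river: ρ → (6,7,-1)
river: ρ → (-1,7,6)
river: ρ → (6,5,-2)
river: ρ → (-2,7,3)
river: ρ → (3,5,-4)
river: ρ → (-4,3,4)
river: ρ → (4,5,-3)
river: ρ → (-3,7,2)
river: ρ → (2,5,-6)
river: ρ → (-6,7,1)
river: ρ → (1,7,-6)
river: ρ → (-6,5,2)
river: ρ → (2,7,-3)
river: ρ → (-3,5,4)
river: ρ → (4,3,-4)
ρ-cycle length = 18 (tail of 0 descent steps not counted)

18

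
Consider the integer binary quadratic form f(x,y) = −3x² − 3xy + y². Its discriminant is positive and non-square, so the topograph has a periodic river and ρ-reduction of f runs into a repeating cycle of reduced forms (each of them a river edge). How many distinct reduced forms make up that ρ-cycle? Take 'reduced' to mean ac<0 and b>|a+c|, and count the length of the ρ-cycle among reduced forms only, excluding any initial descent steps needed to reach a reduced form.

D = 21, ⌊√D⌋ = 4
descent: ρ → (1,3,-3)  [lands on river]
river: ρ → (-3,3,1)
ρ-cycle length = 2 (tail of 1 descent step not counted)

2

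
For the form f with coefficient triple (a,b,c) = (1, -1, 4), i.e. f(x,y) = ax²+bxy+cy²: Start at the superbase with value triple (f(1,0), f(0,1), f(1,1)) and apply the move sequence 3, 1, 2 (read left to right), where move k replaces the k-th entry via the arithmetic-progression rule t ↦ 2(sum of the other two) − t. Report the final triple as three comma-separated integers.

start (1,4,4) = (f(1,0),f(0,1),f(1,1))
replace slot 3: 2·(1+4) − 4 = 6 → (1,4,6)
replace slot 1: 2·(4+6) − 1 = 19 → (19,4,6)
replace slot 2: 2·(19+6) − 4 = 46 → (19,46,6)

19,46,6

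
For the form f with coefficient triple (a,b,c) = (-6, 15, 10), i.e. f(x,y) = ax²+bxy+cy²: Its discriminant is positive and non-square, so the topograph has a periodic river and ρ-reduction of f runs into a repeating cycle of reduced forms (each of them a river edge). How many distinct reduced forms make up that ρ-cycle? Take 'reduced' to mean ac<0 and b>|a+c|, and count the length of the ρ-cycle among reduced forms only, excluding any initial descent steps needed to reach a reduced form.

D = 465, ⌊√D⌋ = 21
river: ρ → (10,5,-11)
river: ρ → (-11,17,4)
river: ρ → (4,15,-15)
river: ρ → (-15,15,4)
river: ρ → (4,17,-11)
river: ρ → (-11,5,10)
river: ρ → (10,15,-6)
river: ρ → (-6,21,1)
river: ρ → (1,21,-6)
river: ρ → (-6,15,10)
ρ-cycle length = 10 (tail of 0 descent steps not counted)

10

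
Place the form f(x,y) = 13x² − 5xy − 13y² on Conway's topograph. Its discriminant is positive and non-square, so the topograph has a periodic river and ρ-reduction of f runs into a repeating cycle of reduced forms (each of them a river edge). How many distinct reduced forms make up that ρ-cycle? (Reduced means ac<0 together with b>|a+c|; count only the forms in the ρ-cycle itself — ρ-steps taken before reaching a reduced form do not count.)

D = 701, ⌊√D⌋ = 26
descent: ρ → (-13,5,13)  [lands on river]
river: ρ → (13,21,-5)
river: ρ → (-5,19,17)
river: ρ → (17,15,-7)
river: ρ → (-7,13,19)
river: ρ → (19,25,-1)
river: ρ → (-1,25,19)
river: ρ → (19,13,-7)
river: ρ → (-7,15,17)
river: ρ → (17,19,-5)
river: ρ → (-5,21,13)
river: ρ → (13,5,-13)
river: ρ → (-13,21,5)
river: ρ → (5,19,-17)
river: ρ → (-17,15,7)
river: ρ → (7,13,-19)
river: ρ → (-19,25,1)
river: ρ → (1,25,-19)
river: ρ → (-19,13,7)
river: ρ → (7,15,-17)
river: ρ → (-17,19,5)
river: ρ → (5,21,-13)
ρ-cycle length = 22 (tail of 1 descent step not counted)

22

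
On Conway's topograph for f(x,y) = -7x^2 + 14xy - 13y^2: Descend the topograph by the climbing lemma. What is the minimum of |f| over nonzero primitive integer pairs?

translate: b→0 (≡-14 mod 14), so (7,-14,13)→(7,0,6)
flip: (7,0,6)→(6,0,7)
reduced (well bottom): (6,0,7) with a≤c, −a<b≤a
well minimum |f| = |-6| = 6 (negative-definite)

6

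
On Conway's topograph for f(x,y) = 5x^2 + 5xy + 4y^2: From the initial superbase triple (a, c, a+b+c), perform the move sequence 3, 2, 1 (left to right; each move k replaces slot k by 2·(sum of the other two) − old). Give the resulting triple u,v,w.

start (5,4,14) = (f(1,0),f(0,1),f(1,1))
replace slot 3: 2·(5+4) − 14 = 4 → (5,4,4)
replace slot 2: 2·(5+4) − 4 = 14 → (5,14,4)
replace slot 1: 2·(14+4) − 5 = 31 → (31,14,4)

31,14,4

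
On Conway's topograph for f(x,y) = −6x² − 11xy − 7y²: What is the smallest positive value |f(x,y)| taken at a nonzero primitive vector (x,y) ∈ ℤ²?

translate: b→-1 (≡11 mod 12), so (6,11,7)→(6,-1,2)
flip: (6,-1,2)→(2,1,6)
reduced (well bottom): (2,1,6) with a≤c, −a<b≤a
well minimum |f| = |-2| = 2 (negative-definite)

2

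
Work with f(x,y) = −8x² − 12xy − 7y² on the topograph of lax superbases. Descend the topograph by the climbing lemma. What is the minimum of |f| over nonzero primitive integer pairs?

translate: b→-4 (≡12 mod 16), so (8,12,7)→(8,-4,3)
flip: (8,-4,3)→(3,4,8)
translate: b→-2 (≡4 mod 6), so (3,4,8)→(3,-2,7)
reduced (well bottom): (3,-2,7) with a≤c, −a<b≤a
well minimum |f| = |-3| = 3 (negative-definite)

3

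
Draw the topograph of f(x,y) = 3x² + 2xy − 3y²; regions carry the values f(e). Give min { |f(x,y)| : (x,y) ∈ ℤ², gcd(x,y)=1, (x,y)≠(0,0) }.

river: ρ → (-3,4,2)
river: ρ → (2,4,-3)
river: ρ → (-3,2,3)
river: ρ → (3,4,-2)
river: ρ → (-2,4,3)
river: ρ → (3,2,-3)
closes: descent 0, river 6
min |a| on river = 2

2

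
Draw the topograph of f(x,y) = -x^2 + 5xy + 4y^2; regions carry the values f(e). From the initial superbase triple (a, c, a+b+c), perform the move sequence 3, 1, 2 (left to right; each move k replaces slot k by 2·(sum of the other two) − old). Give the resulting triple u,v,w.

start (-1,4,8) = (f(1,0),f(0,1),f(1,1))
replace slot 3: 2·((-1)+4) − 8 = -2 → (-1,4,-2)
replace slot 1: 2·(4+(-2)) − (-1) = 5 → (5,4,-2)
replace slot 2: 2·(5+(-2)) − 4 = 2 → (5,2,-2)

5,2,-2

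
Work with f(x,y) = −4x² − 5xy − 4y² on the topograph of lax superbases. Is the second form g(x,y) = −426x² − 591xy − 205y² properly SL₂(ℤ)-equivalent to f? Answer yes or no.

D₁ = -39, D₂ = -39
f is negative-definite; reduce −f:
−f: translate: b→-3 (≡5 mod 8), so (4,5,4)→(4,-3,3)
−f: flip: (4,-3,3)→(3,3,4)
−f: reduced (well bottom): (3,3,4) with a≤c, −a<b≤a
flip sign back: reduced form of f is (-3,-3,-4)
g is negative-definite; reduce −g:
−g: translate: b→-261 (≡591 mod 852), so (426,591,205)→(426,-261,40)
−g: flip: (426,-261,40)→(40,261,426)
−g: translate: b→21 (≡261 mod 80), so (40,261,426)→(40,21,3)
−g: flip: (40,21,3)→(3,-21,40)
−g: translate: b→3 (≡-21 mod 6), so (3,-21,40)→(3,3,4)
−g: reduced (well bottom): (3,3,4) with a≤c, −a<b≤a
flip sign back: reduced form of g is (-3,-3,-4)
reduced forms (-3, -3, -4) vs (-3, -3, -4) ⇒ equivalent

yes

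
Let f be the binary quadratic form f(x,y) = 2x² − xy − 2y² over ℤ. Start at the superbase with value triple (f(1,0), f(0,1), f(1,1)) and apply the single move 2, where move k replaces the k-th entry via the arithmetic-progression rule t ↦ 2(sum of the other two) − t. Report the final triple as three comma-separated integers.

start (2,-2,-1) = (f(1,0),f(0,1),f(1,1))
replace slot 2: 2·(2+(-1)) − (-2) = 4 → (2,4,-1)

2,4,-1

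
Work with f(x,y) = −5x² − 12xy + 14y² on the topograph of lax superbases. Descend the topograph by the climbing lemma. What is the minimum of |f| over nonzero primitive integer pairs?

descent: ρ → (14,12,-5)  [lands on river]
river: ρ → (-5,18,5)
river: ρ → (5,12,-14)
river: ρ → (-14,16,3)
river: ρ → (3,20,-2)
river: ρ → (-2,20,3)
river: ρ → (3,16,-14)
river: ρ → (-14,12,5)
river: ρ → (5,18,-5)
river: ρ → (-5,12,14)
river: ρ → (14,16,-3)
river: ρ → (-3,20,2)
river: ρ → (2,20,-3)
river: ρ → (-3,16,14)
closes: descent 1, river 14
min |a| on river = 2

2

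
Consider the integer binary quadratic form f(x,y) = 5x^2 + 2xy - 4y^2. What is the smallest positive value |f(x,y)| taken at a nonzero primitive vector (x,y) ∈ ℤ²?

river: ρ → (-4,6,3)
river: ρ → (3,6,-4)
river: ρ → (-4,2,5)
river: ρ → (5,8,-1)
river: ρ → (-1,8,5)
river: ρ → (5,2,-4)
closes: descent 0, river 6
min |a| on river = 1

1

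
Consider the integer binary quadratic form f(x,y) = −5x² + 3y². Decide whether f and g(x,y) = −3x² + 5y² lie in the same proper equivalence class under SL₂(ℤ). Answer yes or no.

D₁ = 60, D₂ = 60
river cycle of f (length 2): (3, 6, -2), (-2, 6, 3)
river cycle of g (length 2): (-3, 6, 2), (2, 6, -3)
cycles differ ⇒ inequivalent

no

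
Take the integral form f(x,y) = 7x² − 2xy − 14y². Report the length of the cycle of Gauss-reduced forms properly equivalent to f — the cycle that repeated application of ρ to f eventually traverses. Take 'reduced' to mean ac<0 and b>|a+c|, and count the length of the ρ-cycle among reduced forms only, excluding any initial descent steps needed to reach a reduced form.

D = 396, ⌊√D⌋ = 19
descent: ρ → (-14,2,7)
descent: ρ → (7,12,-9)  [lands on river]
river: ρ → (-9,6,10)
river: ρ → (10,14,-5)
river: ρ → (-5,16,7)
ρ-cycle length = 4 (tail of 2 descent steps not counted)

4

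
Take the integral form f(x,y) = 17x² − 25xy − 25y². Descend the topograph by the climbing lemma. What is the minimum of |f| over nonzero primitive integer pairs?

descent: ρ → (-25,25,17)  [lands on river]
river: ρ → (17,43,-7)
river: ρ → (-7,41,23)
river: ρ → (23,5,-25)
river: ρ → (-25,45,3)
river: ρ → (3,45,-25)
river: ρ → (-25,5,23)
river: ρ → (23,41,-7)
river: ρ → (-7,43,17)
river: ρ → (17,25,-25)
closes: descent 1, river 10
min |a| on river = 3

3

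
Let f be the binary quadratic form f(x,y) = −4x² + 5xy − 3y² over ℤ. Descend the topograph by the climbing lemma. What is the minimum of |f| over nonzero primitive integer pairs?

translate: b→3 (≡-5 mod 8), so (4,-5,3)→(4,3,2)
flip: (4,3,2)→(2,-3,4)
translate: b→1 (≡-3 mod 4), so (2,-3,4)→(2,1,3)
reduced (well bottom): (2,1,3) with a≤c, −a<b≤a
well minimum |f| = |-2| = 2 (negative-definite)

2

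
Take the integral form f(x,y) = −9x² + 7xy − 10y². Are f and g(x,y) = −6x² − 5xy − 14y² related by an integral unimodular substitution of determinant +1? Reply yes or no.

D₁ = -311, D₂ = -311
f is negative-definite; reduce −f:
−f: reduced (well bottom): (9,-7,10) with a≤c, −a<b≤a
flip sign back: reduced form of f is (-9,7,-10)
g is negative-definite; reduce −g:
−g: reduced (well bottom): (6,5,14) with a≤c, −a<b≤a
flip sign back: reduced form of g is (-6,-5,-14)
reduced forms (-9, 7, -10) vs (-6, -5, -14) ⇒ inequivalent

no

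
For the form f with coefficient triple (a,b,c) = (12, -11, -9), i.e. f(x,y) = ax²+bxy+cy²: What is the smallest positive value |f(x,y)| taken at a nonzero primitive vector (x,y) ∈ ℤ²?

descent: ρ → (-9,11,12)  [lands on river]
river: ρ → (12,13,-8)
river: ρ → (-8,19,6)
river: ρ → (6,17,-11)
river: ρ → (-11,5,12)
river: ρ → (12,19,-4)
river: ρ → (-4,21,7)
river: ρ → (7,21,-4)
river: ρ → (-4,19,12)
river: ρ → (12,5,-11)
river: ρ → (-11,17,6)
river: ρ → (6,19,-8)
river: ρ → (-8,13,12)
river: ρ → (12,11,-9)
river: ρ → (-9,7,14)
river: ρ → (14,21,-2)
river: ρ → (-2,23,3)
river: ρ → (3,19,-16)
river: ρ → (-16,13,6)
river: ρ → (6,23,-1)
river: ρ → (-1,23,6)
river: ρ → (6,13,-16)
river: ρ → (-16,19,3)
river: ρ → (3,23,-2)
river: ρ → (-2,21,14)
river: ρ → (14,7,-9)
closes: descent 1, river 26
min |a| on river = 1

1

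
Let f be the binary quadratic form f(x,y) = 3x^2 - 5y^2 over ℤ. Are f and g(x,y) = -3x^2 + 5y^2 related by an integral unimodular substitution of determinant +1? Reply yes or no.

D₁ = 60, D₂ = 60
river cycle of f (length 2): (3, 6, -2), (-2, 6, 3)
river cycle of g (length 2): (-3, 6, 2), (2, 6, -3)
cycles differ ⇒ inequivalent

no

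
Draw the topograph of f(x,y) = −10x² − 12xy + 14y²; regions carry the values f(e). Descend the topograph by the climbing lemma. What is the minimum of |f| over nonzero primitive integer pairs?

descent: ρ → (14,12,-10)  [lands on river]
river: ρ → (-10,8,16)
river: ρ → (16,24,-2)
river: ρ → (-2,24,16)
river: ρ → (16,8,-10)
river: ρ → (-10,12,14)
river: ρ → (14,16,-8)
river: ρ → (-8,16,14)
closes: descent 1, river 8
min |a| on river = 2

2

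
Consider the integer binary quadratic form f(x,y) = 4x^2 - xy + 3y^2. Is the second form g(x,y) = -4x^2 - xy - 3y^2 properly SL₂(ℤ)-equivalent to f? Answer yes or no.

D₁ = -47, D₂ = -47
f: flip: (4,-1,3)→(3,1,4)
f: reduced (well bottom): (3,1,4) with a≤c, −a<b≤a
g is negative-definite; reduce −g:
−g: flip: (4,1,3)→(3,-1,4)
−g: reduced (well bottom): (3,-1,4) with a≤c, −a<b≤a
flip sign back: reduced form of g is (-3,1,-4)
reduced forms (3, 1, 4) vs (-3, 1, -4) ⇒ inequivalent

no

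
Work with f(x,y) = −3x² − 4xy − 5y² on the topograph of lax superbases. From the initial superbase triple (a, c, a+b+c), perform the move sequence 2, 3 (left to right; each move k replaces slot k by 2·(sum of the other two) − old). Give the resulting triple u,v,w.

start (-3,-5,-12) = (f(1,0),f(0,1),f(1,1))
replace slot 2: 2·((-3)+(-12)) − (-5) = -25 → (-3,-25,-12)
replace slot 3: 2·((-3)+(-25)) − (-12) = -44 → (-3,-25,-44)

-3,-25,-44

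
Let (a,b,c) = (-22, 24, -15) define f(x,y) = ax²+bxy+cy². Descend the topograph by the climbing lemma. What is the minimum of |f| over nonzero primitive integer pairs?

translate: b→20 (≡-24 mod 44), so (22,-24,15)→(22,20,13)
flip: (22,20,13)→(13,-20,22)
translate: b→6 (≡-20 mod 26), so (13,-20,22)→(13,6,15)
reduced (well bottom): (13,6,15) with a≤c, −a<b≤a
well minimum |f| = |-13| = 13 (negative-definite)

13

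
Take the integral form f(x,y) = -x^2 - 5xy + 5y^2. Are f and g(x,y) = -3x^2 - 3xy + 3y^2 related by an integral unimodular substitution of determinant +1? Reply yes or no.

D₁ = 45, D₂ = 45
river cycle of f (length 2): (5, 5, -1), (-1, 5, 5)
river cycle of g (length 2): (3, 3, -3), (-3, 3, 3)
cycles differ ⇒ inequivalent

no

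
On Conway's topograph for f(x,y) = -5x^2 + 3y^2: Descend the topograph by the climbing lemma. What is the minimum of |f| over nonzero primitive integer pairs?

descent: ρ → (3,6,-2)  [lands on river]
river: ρ → (-2,6,3)
closes: descent 1, river 2
min |a| on river = 2

2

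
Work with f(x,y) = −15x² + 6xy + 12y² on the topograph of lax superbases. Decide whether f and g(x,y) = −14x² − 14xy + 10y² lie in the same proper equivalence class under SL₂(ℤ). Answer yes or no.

D₁ = 756, D₂ = 756
river cycle of f (length 6): (12, 18, -9), (-9, 18, 12), (12, 6, -15), (-15, 24, 3), (3, 24, -15), (-15, 6, 12)
river cycle of g (length 4): (10, 14, -14), (-14, 14, 10), (10, 26, -2), (-2, 26, 10)
cycles differ ⇒ inequivalent

no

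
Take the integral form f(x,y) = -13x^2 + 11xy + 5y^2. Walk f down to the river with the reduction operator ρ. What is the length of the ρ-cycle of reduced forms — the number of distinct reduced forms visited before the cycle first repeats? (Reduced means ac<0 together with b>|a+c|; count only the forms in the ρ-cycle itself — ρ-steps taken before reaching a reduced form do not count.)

D = 381, ⌊√D⌋ = 19
river: ρ → (5,19,-1)
river: ρ → (-1,19,5)
river: ρ → (5,11,-13)
river: ρ → (-13,15,3)
river: ρ → (3,15,-13)
river: ρ → (-13,11,5)
ρ-cycle length = 6 (tail of 0 descent steps not counted)

6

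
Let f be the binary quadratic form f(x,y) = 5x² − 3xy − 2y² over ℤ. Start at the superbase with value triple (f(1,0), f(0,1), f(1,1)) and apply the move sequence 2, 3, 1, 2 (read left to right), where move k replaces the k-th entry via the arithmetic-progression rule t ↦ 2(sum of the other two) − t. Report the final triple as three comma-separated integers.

start (5,-2,0) = (f(1,0),f(0,1),f(1,1))
replace slot 2: 2·(5+0) − (-2) = 12 → (5,12,0)
replace slot 3: 2·(5+12) − 0 = 34 → (5,12,34)
replace slot 1: 2·(12+34) − 5 = 87 → (87,12,34)
replace slot 2: 2·(87+34) − 12 = 230 → (87,230,34)

87,230,34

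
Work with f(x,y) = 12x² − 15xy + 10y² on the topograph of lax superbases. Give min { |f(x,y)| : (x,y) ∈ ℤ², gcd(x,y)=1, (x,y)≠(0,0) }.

translate: b→9 (≡-15 mod 24), so (12,-15,10)→(12,9,7)
flip: (12,9,7)→(7,-9,12)
translate: b→5 (≡-9 mod 14), so (7,-9,12)→(7,5,10)
reduced (well bottom): (7,5,10) with a≤c, −a<b≤a
well minimum = a = 7

7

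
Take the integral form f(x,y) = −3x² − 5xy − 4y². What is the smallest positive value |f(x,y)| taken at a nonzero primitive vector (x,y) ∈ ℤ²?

translate: b→-1 (≡5 mod 6), so (3,5,4)→(3,-1,2)
flip: (3,-1,2)→(2,1,3)
reduced (well bottom): (2,1,3) with a≤c, −a<b≤a
well minimum |f| = |-2| = 2 (negative-definite)

2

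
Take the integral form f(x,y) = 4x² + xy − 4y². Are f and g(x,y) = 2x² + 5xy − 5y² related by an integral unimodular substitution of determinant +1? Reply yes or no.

D₁ = 65, D₂ = 65
river cycle of f (length 6): (-4, 7, 1), (1, 7, -4), (-4, 1, 4), (4, 7, -1), (-1, 7, 4), (4, 1, -4)
river cycle of g (length 6): (-5, 5, 2), (2, 7, -2), (-2, 5, 5), (5, 5, -2), (-2, 7, 2), (2, 5, -5)
cycles differ ⇒ inequivalent

no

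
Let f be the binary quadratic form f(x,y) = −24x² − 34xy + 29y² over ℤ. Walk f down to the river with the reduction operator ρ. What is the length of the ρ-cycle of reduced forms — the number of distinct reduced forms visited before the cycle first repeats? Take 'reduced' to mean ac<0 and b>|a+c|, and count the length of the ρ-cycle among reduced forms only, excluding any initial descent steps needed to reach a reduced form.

D = 3940, ⌊√D⌋ = 62
descent: ρ → (29,34,-24)  [lands on river]
river: ρ → (-24,62,1)
river: ρ → (1,62,-24)
river: ρ → (-24,34,29)
river: ρ → (29,24,-29)
river: ρ → (-29,34,24)
river: ρ → (24,62,-1)
river: ρ → (-1,62,24)
river: ρ → (24,34,-29)
river: ρ → (-29,24,29)
ρ-cycle length = 10 (tail of 1 descent step not counted)

10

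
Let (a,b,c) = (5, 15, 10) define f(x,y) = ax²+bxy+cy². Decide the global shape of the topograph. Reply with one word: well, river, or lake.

D = b²−4ac = 15² − 4·5·10 = 25
D = 5² is a perfect square ⇒ form factors over ℤ ⇒ lakes

lake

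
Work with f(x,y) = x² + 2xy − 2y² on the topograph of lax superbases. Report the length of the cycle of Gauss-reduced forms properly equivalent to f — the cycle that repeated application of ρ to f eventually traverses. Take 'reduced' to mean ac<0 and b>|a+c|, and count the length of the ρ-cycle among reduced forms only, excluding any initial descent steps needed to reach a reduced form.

D = 12, ⌊√D⌋ = 3
river: ρ → (-2,2,1)
river: ρ → (1,2,-2)
ρ-cycle length = 2 (tail of 0 descent steps not counted)

2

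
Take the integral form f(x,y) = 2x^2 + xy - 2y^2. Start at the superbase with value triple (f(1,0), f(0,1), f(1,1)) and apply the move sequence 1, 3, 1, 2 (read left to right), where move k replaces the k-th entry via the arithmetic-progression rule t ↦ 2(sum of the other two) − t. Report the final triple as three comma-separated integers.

start (2,-2,1) = (f(1,0),f(0,1),f(1,1))
replace slot 1: 2·((-2)+1) − 2 = -4 → (-4,-2,1)
replace slot 3: 2·((-4)+(-2)) − 1 = -13 → (-4,-2,-13)
replace slot 1: 2·((-2)+(-13)) − (-4) = -26 → (-26,-2,-13)
replace slot 2: 2·((-26)+(-13)) − (-2) = -76 → (-26,-76,-13)

-26,-76,-13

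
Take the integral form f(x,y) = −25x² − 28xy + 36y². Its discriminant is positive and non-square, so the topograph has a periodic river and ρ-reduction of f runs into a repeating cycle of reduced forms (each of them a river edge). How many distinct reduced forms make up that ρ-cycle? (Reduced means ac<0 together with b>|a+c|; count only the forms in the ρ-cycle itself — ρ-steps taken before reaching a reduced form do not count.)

D = 4384, ⌊√D⌋ = 66
descent: ρ → (36,28,-25)  [lands on river]
river: ρ → (-25,22,39)
river: ρ → (39,56,-8)
river: ρ → (-8,56,39)
river: ρ → (39,22,-25)
river: ρ → (-25,28,36)
river: ρ → (36,44,-17)
river: ρ → (-17,58,15)
river: ρ → (15,62,-9)
river: ρ → (-9,64,8)
river: ρ → (8,64,-9)
river: ρ → (-9,62,15)
river: ρ → (15,58,-17)
river: ρ → (-17,44,36)
ρ-cycle length = 14 (tail of 1 descent step not counted)

14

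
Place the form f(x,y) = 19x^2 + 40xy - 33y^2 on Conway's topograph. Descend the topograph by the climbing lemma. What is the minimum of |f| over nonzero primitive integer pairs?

river: ρ → (-33,26,26)
river: ρ → (26,26,-33)
river: ρ → (-33,40,19)
river: ρ → (19,36,-37)
river: ρ → (-37,38,18)
river: ρ → (18,34,-41)
river: ρ → (-41,48,11)
river: ρ → (11,62,-6)
river: ρ → (-6,58,31)
river: ρ → (31,4,-33)
river: ρ → (-33,62,2)
river: ρ → (2,62,-33)
river: ρ → (-33,4,31)
river: ρ → (31,58,-6)
river: ρ → (-6,62,11)
river: ρ → (11,48,-41)
river: ρ → (-41,34,18)
river: ρ → (18,38,-37)
river: ρ → (-37,36,19)
river: ρ → (19,40,-33)
closes: descent 0, river 20
min |a| on river = 2

2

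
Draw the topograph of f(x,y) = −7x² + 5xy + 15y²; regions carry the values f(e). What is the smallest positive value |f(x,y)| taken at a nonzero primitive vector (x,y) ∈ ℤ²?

descent: ρ → (15,-5,-7)
descent: ρ → (-7,19,3)  [lands on river]
river: ρ → (3,17,-13)
river: ρ → (-13,9,7)
river: ρ → (7,19,-3)
river: ρ → (-3,17,13)
river: ρ → (13,9,-7)
closes: descent 2, river 6
min |a| on river = 3

3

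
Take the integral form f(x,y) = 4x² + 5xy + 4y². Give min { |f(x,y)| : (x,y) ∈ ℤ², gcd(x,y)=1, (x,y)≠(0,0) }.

translate: b→-3 (≡5 mod 8), so (4,5,4)→(4,-3,3)
flip: (4,-3,3)→(3,3,4)
reduced (well bottom): (3,3,4) with a≤c, −a<b≤a
well minimum = a = 3

3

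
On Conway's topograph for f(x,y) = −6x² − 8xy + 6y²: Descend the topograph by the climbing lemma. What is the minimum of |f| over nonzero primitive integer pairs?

descent: ρ → (6,8,-6)  [lands on river]
river: ρ → (-6,4,8)
river: ρ → (8,12,-2)
river: ρ → (-2,12,8)
river: ρ → (8,4,-6)
river: ρ → (-6,8,6)
river: ρ → (6,4,-8)
river: ρ → (-8,12,2)
river: ρ → (2,12,-8)
river: ρ → (-8,4,6)
closes: descent 1, river 10
min |a| on river = 2

2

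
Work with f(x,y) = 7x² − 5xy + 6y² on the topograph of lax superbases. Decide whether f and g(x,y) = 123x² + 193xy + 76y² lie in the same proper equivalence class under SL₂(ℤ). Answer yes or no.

D₁ = -143, D₂ = -143
f: flip: (7,-5,6)→(6,5,7)
f: reduced (well bottom): (6,5,7) with a≤c, −a<b≤a
g: translate: b→-53 (≡193 mod 246), so (123,193,76)→(123,-53,6)
g: flip: (123,-53,6)→(6,53,123)
g: translate: b→5 (≡53 mod 12), so (6,53,123)→(6,5,7)
g: reduced (well bottom): (6,5,7) with a≤c, −a<b≤a
reduced forms (6, 5, 7) vs (6, 5, 7) ⇒ equivalent

yes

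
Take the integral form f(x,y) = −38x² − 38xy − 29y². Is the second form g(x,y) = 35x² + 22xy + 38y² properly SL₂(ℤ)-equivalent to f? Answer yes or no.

D₁ = -2964, D₂ = -4836
discriminants differ ⇒ not SL₂(ℤ)-equivalent

no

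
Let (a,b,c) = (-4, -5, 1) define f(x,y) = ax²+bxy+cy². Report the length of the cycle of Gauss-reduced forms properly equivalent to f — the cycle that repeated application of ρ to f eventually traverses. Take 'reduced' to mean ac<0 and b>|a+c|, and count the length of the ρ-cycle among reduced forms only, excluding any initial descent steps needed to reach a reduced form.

D = 41, ⌊√D⌋ = 6
descent: ρ → (1,5,-4)  [lands on river]
river: ρ → (-4,3,2)
river: ρ → (2,5,-2)
river: ρ → (-2,3,4)
river: ρ → (4,5,-1)
river: ρ → (-1,5,4)
river: ρ → (4,3,-2)
river: ρ → (-2,5,2)
river: ρ → (2,3,-4)
river: ρ → (-4,5,1)
ρ-cycle length = 10 (tail of 1 descent step not counted)

10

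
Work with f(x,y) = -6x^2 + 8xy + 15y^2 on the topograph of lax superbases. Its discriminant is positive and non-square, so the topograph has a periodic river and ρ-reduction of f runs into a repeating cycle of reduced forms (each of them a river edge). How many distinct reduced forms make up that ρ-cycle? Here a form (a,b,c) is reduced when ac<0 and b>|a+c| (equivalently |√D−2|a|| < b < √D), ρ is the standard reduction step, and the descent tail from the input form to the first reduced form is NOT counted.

D = 424, ⌊√D⌋ = 20
descent: ρ → (15,-8,-6)
descent: ρ → (-6,20,1)  [lands on river]
river: ρ → (1,20,-6)
river: ρ → (-6,16,7)
river: ρ → (7,12,-10)
river: ρ → (-10,8,9)
river: ρ → (9,10,-9)
river: ρ → (-9,8,10)
river: ρ → (10,12,-7)
river: ρ → (-7,16,6)
river: ρ → (6,20,-1)
river: ρ → (-1,20,6)
river: ρ → (6,16,-7)
river: ρ → (-7,12,10)
river: ρ → (10,8,-9)
river: ρ → (-9,10,9)
river: ρ → (9,8,-10)
river: ρ → (-10,12,7)
river: ρ → (7,16,-6)
ρ-cycle length = 18 (tail of 2 descent steps not counted)

18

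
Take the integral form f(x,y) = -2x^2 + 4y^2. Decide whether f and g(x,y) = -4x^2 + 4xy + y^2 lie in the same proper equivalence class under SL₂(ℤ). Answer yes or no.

D₁ = 32, D₂ = 32
river cycle of f (length 2): (-2, 4, 2), (2, 4, -2)
river cycle of g (length 2): (1, 4, -4), (-4, 4, 1)
cycles differ ⇒ inequivalent

no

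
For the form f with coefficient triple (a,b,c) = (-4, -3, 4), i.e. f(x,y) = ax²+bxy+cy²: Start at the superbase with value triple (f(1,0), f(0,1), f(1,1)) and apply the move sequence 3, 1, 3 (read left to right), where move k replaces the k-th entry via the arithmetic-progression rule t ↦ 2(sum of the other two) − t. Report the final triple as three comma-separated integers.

start (-4,4,-3) = (f(1,0),f(0,1),f(1,1))
replace slot 3: 2·((-4)+4) − (-3) = 3 → (-4,4,3)
replace slot 1: 2·(4+3) − (-4) = 18 → (18,4,3)
replace slot 3: 2·(18+4) − 3 = 41 → (18,4,41)

18,4,41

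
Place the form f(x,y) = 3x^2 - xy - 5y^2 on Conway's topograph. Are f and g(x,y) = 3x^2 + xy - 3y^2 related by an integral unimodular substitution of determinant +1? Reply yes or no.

D₁ = 61, D₂ = 37
discriminants differ ⇒ not SL₂(ℤ)-equivalent

no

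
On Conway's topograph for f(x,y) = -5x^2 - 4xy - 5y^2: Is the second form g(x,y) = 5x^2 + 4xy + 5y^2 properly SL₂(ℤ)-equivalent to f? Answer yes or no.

D₁ = -84, D₂ = -84
f is negative-definite; reduce −f:
−f: reduced (well bottom): (5,4,5) with a≤c, −a<b≤a
flip sign back: reduced form of f is (-5,-4,-5)
g: reduced (well bottom): (5,4,5) with a≤c, −a<b≤a
reduced forms (-5, -4, -5) vs (5, 4, 5) ⇒ inequivalent

no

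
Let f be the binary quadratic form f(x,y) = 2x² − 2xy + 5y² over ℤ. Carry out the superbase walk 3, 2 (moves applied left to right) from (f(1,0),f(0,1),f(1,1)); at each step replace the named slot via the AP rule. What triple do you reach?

start (2,5,5) = (f(1,0),f(0,1),f(1,1))
replace slot 3: 2·(2+5) − 5 = 9 → (2,5,9)
replace slot 2: 2·(2+9) − 5 = 17 → (2,17,9)

2,17,9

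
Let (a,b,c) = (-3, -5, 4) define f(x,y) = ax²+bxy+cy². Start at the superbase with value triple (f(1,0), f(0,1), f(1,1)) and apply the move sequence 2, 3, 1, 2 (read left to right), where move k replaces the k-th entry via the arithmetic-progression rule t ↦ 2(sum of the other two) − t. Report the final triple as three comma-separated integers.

start (-3,4,-4) = (f(1,0),f(0,1),f(1,1))
replace slot 2: 2·((-3)+(-4)) − 4 = -18 → (-3,-18,-4)
replace slot 3: 2·((-3)+(-18)) − (-4) = -38 → (-3,-18,-38)
replace slot 1: 2·((-18)+(-38)) − (-3) = -109 → (-109,-18,-38)
replace slot 2: 2·((-109)+(-38)) − (-18) = -276 → (-109,-276,-38)

-109,-276,-38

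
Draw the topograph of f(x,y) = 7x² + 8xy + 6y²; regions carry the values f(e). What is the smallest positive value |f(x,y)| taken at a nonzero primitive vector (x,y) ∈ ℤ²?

translate: b→-6 (≡8 mod 14), so (7,8,6)→(7,-6,5)
flip: (7,-6,5)→(5,6,7)
translate: b→-4 (≡6 mod 10), so (5,6,7)→(5,-4,6)
reduced (well bottom): (5,-4,6) with a≤c, −a<b≤a
well minimum = a = 5

5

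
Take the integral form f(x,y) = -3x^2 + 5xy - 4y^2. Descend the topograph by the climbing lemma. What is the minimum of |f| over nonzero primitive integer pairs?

translate: b→1 (≡-5 mod 6), so (3,-5,4)→(3,1,2)
flip: (3,1,2)→(2,-1,3)
reduced (well bottom): (2,-1,3) with a≤c, −a<b≤a
well minimum |f| = |-2| = 2 (negative-definite)

2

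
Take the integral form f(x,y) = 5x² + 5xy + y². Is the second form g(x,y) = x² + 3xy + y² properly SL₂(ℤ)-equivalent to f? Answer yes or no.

D₁ = 5, D₂ = 5
river cycle of f (length 2): (1, 1, -1), (-1, 1, 1)
river cycle of g (length 2): (1, 1, -1), (-1, 1, 1)
cycles coincide ⇒ equivalent

yes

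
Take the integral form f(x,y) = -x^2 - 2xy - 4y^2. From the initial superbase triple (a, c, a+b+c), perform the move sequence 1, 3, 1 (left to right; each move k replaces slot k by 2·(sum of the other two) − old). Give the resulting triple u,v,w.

start (-1,-4,-7) = (f(1,0),f(0,1),f(1,1))
replace slot 1: 2·((-4)+(-7)) − (-1) = -21 → (-21,-4,-7)
replace slot 3: 2·((-21)+(-4)) − (-7) = -43 → (-21,-4,-43)
replace slot 1: 2·((-4)+(-43)) − (-21) = -73 → (-73,-4,-43)

-73,-4,-43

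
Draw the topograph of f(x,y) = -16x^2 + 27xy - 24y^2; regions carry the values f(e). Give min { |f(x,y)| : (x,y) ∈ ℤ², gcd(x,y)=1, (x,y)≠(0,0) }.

translate: b→5 (≡-27 mod 32), so (16,-27,24)→(16,5,13)
flip: (16,5,13)→(13,-5,16)
reduced (well bottom): (13,-5,16) with a≤c, −a<b≤a
well minimum |f| = |-13| = 13 (negative-definite)

13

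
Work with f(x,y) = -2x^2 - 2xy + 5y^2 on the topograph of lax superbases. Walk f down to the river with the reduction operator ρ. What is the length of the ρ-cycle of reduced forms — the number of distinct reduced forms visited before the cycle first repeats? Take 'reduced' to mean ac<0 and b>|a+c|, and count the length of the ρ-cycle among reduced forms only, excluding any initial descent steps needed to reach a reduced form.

D = 44, ⌊√D⌋ = 6
descent: ρ → (5,2,-2)
descent: ρ → (-2,6,1)  [lands on river]
river: ρ → (1,6,-2)
ρ-cycle length = 2 (tail of 2 descent steps not counted)

2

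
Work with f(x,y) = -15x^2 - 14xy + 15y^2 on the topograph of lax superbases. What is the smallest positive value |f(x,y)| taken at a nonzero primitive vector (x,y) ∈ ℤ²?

descent: ρ → (15,14,-15)  [lands on river]
river: ρ → (-15,16,14)
river: ρ → (14,12,-17)
river: ρ → (-17,22,9)
river: ρ → (9,32,-2)
river: ρ → (-2,32,9)
river: ρ → (9,22,-17)
river: ρ → (-17,12,14)
river: ρ → (14,16,-15)
river: ρ → (-15,14,15)
river: ρ → (15,16,-14)
river: ρ → (-14,12,17)
river: ρ → (17,22,-9)
river: ρ → (-9,32,2)
river: ρ → (2,32,-9)
river: ρ → (-9,22,17)
river: ρ → (17,12,-14)
river: ρ → (-14,16,15)
closes: descent 1, river 18
min |a| on river = 2

2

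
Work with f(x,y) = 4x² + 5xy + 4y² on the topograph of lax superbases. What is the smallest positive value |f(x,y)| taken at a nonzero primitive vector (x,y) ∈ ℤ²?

translate: b→-3 (≡5 mod 8), so (4,5,4)→(4,-3,3)
flip: (4,-3,3)→(3,3,4)
reduced (well bottom): (3,3,4) with a≤c, −a<b≤a
well minimum = a = 3

3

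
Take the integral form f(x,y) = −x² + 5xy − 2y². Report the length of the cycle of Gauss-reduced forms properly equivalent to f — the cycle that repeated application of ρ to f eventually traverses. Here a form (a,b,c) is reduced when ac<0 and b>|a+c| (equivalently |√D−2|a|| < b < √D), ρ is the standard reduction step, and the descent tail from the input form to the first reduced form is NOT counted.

D = 17, ⌊√D⌋ = 4
descent: ρ → (-2,3,1)  [lands on river]
river: ρ → (1,3,-2)
river: ρ → (-2,1,2)
river: ρ → (2,3,-1)
river: ρ → (-1,3,2)
river: ρ → (2,1,-2)
ρ-cycle length = 6 (tail of 1 descent step not counted)

6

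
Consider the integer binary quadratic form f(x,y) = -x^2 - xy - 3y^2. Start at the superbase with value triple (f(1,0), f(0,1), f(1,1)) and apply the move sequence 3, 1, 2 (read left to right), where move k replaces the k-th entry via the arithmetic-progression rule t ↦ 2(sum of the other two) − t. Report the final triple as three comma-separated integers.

start (-1,-3,-5) = (f(1,0),f(0,1),f(1,1))
replace slot 3: 2·((-1)+(-3)) − (-5) = -3 → (-1,-3,-3)
replace slot 1: 2·((-3)+(-3)) − (-1) = -11 → (-11,-3,-3)
replace slot 2: 2·((-11)+(-3)) − (-3) = -25 → (-11,-25,-3)

-11,-25,-3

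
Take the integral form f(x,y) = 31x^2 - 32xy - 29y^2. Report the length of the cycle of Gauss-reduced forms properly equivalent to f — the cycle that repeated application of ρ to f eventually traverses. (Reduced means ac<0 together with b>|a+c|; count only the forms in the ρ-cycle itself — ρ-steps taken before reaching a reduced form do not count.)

D = 4620, ⌊√D⌋ = 67
descent: ρ → (-29,32,31)  [lands on river]
river: ρ → (31,30,-30)
river: ρ → (-30,30,31)
river: ρ → (31,32,-29)
river: ρ → (-29,26,34)
river: ρ → (34,42,-21)
river: ρ → (-21,42,34)
river: ρ → (34,26,-29)
ρ-cycle length = 8 (tail of 1 descent step not counted)

8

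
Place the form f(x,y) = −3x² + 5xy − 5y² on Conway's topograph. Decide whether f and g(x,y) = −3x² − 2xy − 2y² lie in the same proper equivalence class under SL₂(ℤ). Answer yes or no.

D₁ = -35, D₂ = -20
discriminants differ ⇒ not SL₂(ℤ)-equivalent

no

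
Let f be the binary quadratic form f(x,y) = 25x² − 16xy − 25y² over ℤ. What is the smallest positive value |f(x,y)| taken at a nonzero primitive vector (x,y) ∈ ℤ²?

descent: ρ → (-25,16,25)  [lands on river]
river: ρ → (25,34,-16)
river: ρ → (-16,30,29)
river: ρ → (29,28,-17)
river: ρ → (-17,40,17)
river: ρ → (17,28,-29)
river: ρ → (-29,30,16)
river: ρ → (16,34,-25)
closes: descent 1, river 8
min |a| on river = 16

16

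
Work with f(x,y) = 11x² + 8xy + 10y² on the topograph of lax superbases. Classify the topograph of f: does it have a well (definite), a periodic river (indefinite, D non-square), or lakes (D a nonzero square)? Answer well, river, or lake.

D = b²−4ac = 8² − 4·11·10 = -376
D < 0 ⇒ definite ⇒ every region one sign ⇒ single well

well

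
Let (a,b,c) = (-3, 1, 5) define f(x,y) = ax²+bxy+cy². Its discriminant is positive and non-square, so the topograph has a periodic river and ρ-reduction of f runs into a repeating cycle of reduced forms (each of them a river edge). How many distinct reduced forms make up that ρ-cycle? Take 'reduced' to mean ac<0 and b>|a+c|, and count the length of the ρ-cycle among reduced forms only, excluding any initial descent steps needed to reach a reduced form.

D = 61, ⌊√D⌋ = 7
descent: ρ → (5,-1,-3)
descent: ρ → (-3,7,1)  [lands on river]
river: ρ → (1,7,-3)
river: ρ → (-3,5,3)
river: ρ → (3,7,-1)
river: ρ → (-1,7,3)
river: ρ → (3,5,-3)
ρ-cycle length = 6 (tail of 2 descent steps not counted)

6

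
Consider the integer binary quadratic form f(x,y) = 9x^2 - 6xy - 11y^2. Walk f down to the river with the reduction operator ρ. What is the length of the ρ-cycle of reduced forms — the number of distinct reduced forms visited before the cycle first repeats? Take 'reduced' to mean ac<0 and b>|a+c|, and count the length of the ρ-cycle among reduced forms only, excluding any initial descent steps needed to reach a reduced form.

D = 432, ⌊√D⌋ = 20
descent: ρ → (-11,6,9)  [lands on river]
river: ρ → (9,12,-8)
river: ρ → (-8,20,1)
river: ρ → (1,20,-8)
river: ρ → (-8,12,9)
river: ρ → (9,6,-11)
river: ρ → (-11,16,4)
river: ρ → (4,16,-11)
ρ-cycle length = 8 (tail of 1 descent step not counted)

8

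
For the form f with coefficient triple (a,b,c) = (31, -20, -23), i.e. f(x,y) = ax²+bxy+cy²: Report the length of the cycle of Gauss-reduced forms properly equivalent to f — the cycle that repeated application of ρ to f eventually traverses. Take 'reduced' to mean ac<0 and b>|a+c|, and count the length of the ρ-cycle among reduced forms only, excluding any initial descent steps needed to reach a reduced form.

D = 3252, ⌊√D⌋ = 57
descent: ρ → (-23,20,31)  [lands on river]
river: ρ → (31,42,-12)
river: ρ → (-12,54,7)
river: ρ → (7,44,-47)
river: ρ → (-47,50,4)
river: ρ → (4,54,-21)
river: ρ → (-21,30,28)
river: ρ → (28,26,-23)
ρ-cycle length = 8 (tail of 1 descent step not counted)

8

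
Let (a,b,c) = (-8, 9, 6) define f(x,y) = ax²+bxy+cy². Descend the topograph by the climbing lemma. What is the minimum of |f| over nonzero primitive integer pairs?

river: ρ → (6,15,-2)
river: ρ → (-2,13,13)
river: ρ → (13,13,-2)
river: ρ → (-2,15,6)
river: ρ → (6,9,-8)
river: ρ → (-8,7,7)
river: ρ → (7,7,-8)
river: ρ → (-8,9,6)
closes: descent 0, river 8
min |a| on river = 2

2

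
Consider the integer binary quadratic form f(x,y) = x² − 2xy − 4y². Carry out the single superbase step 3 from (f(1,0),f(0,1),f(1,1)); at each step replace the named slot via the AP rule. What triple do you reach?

start (1,-4,-5) = (f(1,0),f(0,1),f(1,1))
replace slot 3: 2·(1+(-4)) − (-5) = -1 → (1,-4,-1)

1,-4,-1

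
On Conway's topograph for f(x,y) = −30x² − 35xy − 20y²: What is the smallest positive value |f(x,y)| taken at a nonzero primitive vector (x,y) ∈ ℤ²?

translate: b→-25 (≡35 mod 60), so (30,35,20)→(30,-25,15)
flip: (30,-25,15)→(15,25,30)
translate: b→-5 (≡25 mod 30), so (15,25,30)→(15,-5,20)
reduced (well bottom): (15,-5,20) with a≤c, −a<b≤a
well minimum |f| = |-15| = 15 (negative-definite)

15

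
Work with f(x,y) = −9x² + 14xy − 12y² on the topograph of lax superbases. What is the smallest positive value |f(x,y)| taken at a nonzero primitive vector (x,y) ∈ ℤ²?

translate: b→4 (≡-14 mod 18), so (9,-14,12)→(9,4,7)
flip: (9,4,7)→(7,-4,9)
reduced (well bottom): (7,-4,9) with a≤c, −a<b≤a
well minimum |f| = |-7| = 7 (negative-definite)

7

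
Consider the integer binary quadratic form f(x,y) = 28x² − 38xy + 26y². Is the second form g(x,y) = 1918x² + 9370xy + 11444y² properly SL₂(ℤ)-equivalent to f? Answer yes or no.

D₁ = -1468, D₂ = -1468
f: translate: b→18 (≡-38 mod 56), so (28,-38,26)→(28,18,16)
f: flip: (28,18,16)→(16,-18,28)
f: translate: b→14 (≡-18 mod 32), so (16,-18,28)→(16,14,26)
f: reduced (well bottom): (16,14,26) with a≤c, −a<b≤a
g: translate: b→1698 (≡9370 mod 3836), so (1918,9370,11444)→(1918,1698,376)
g: flip: (1918,1698,376)→(376,-1698,1918)
g: translate: b→-194 (≡-1698 mod 752), so (376,-1698,1918)→(376,-194,26)
g: flip: (376,-194,26)→(26,194,376)
g: translate: b→-14 (≡194 mod 52), so (26,194,376)→(26,-14,16)
g: flip: (26,-14,16)→(16,14,26)
g: reduced (well bottom): (16,14,26) with a≤c, −a<b≤a
reduced forms (16, 14, 26) vs (16, 14, 26) ⇒ equivalent

yes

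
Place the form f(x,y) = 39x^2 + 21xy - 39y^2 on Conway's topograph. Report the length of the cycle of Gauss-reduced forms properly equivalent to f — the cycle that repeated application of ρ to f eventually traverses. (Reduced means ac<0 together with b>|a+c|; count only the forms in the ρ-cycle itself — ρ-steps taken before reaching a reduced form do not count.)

D = 6525, ⌊√D⌋ = 80
river: ρ → (-39,57,21)
river: ρ → (21,69,-21)
river: ρ → (-21,57,39)
river: ρ → (39,21,-39)
ρ-cycle length = 4 (tail of 0 descent steps not counted)

4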